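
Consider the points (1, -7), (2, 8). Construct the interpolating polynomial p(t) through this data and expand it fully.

p(t) = 15t - 22

Build the Lagrange basis polynomials:
L_0(t) = (t - 2) / [-1] = -t + 2
L_1(t) = (t - 1) / [1] = t - 1
p(t) = (-7)·L_0 + 8·L_1
  (-7)·L_0(t) = 7t - 14
  8·L_1(t) = 8t - 8
Adding term by term: 15t - 22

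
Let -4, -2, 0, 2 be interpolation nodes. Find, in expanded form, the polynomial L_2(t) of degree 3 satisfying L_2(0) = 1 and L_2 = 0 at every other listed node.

L_2(t) = (t + 4)(t + 2)(t - 2) / [(4)·(2)·(-2)]
       = (t^3 + 4t^2 - 4t - 16) / (-16)

L_2(t) = -(1/16)t^3 - (1/4)t^2 + (1/4)t + 1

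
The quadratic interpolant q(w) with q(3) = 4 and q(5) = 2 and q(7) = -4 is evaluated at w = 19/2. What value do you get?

-137/8

Evaluate each Lagrange basis at w = 19/2:
L_0(19/2) = (9/2)·(5/2)/[(-2)·(-4)] = 45/32
L_1(19/2) = (13/2)·(5/2)/[(2)·(-2)] = -65/16
L_2(19/2) = (13/2)·(9/2)/[(4)·(2)] = 117/32
Sum: 4·(45/32) + 2·(-65/16) + (-4)·(117/32) = -137/8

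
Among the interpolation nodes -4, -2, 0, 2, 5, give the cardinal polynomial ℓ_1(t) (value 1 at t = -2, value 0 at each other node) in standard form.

ℓ_1(t) = (t + 4)t(t - 2)(t - 5) / [(2)·(-2)·(-4)·(-7)]
       = (t^4 - 3t^3 - 18t^2 + 40t) / (-112)

ℓ_1(t) = -(1/112)t^4 + (3/112)t^3 + (9/56)t^2 - (5/14)t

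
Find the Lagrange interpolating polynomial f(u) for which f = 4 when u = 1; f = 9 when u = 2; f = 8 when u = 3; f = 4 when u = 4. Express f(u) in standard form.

f(u) = (1/2)u^3 - 6u^2 + (39/2)u - 10

Build the Lagrange basis polynomials:
L_0(u) = (u - 2)(u - 3)(u - 4) / [-6] = -(1/6)u^3 + (3/2)u^2 - (13/3)u + 4
L_1(u) = (u - 1)(u - 3)(u - 4) / [2] = (1/2)u^3 - 4u^2 + (19/2)u - 6
L_2(u) = (u - 1)(u - 2)(u - 4) / [-2] = -(1/2)u^3 + (7/2)u^2 - 7u + 4
L_3(u) = (u - 1)(u - 2)(u - 3) / [6] = (1/6)u^3 - u^2 + (11/6)u - 1
f(u) = 4·L_0 + 9·L_1 + 8·L_2 + 4·L_3
  4·L_0(u) = -(2/3)u^3 + 6u^2 - (52/3)u + 16
  9·L_1(u) = (9/2)u^3 - 36u^2 + (171/2)u - 54
  8·L_2(u) = -4u^3 + 28u^2 - 56u + 32
  4·L_3(u) = (2/3)u^3 - 4u^2 + (22/3)u - 4
Adding term by term: (1/2)u^3 - 6u^2 + (39/2)u - 10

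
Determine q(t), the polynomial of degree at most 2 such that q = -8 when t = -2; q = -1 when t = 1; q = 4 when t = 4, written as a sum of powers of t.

q(t) = -(1/9)t^2 + (20/9)t - 28/9

Newton's divided differences:
q[-2,1] = (-1 - (-8)) / (1 - (-2)) = 7/3
q[1,4] = (4 - (-1)) / (4 - 1) = 5/3
q[-2,1,4] = (5/3 - 7/3) / (4 - (-2)) = -1/9
q(t) = -8 + (7/3)·(t + 2) + (-1/9)·(t + 2)(t - 1)
Expanding: q(t) = -(1/9)t^2 + (20/9)t - 28/9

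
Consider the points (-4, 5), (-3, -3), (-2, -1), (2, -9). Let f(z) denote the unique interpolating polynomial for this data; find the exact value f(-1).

Evaluate each Lagrange basis at z = -1:
L_0(-1) = (2)·(1)·(-3)/[(-1)·(-2)·(-6)] = 1/2
L_1(-1) = (3)·(1)·(-3)/[(1)·(-1)·(-5)] = -9/5
L_2(-1) = (3)·(2)·(-3)/[(2)·(1)·(-4)] = 9/4
L_3(-1) = (3)·(2)·(1)/[(6)·(5)·(4)] = 1/20
Sum: 5·(1/2) + (-3)·(-9/5) + (-1)·(9/4) + (-9)·(1/20) = 26/5

26/5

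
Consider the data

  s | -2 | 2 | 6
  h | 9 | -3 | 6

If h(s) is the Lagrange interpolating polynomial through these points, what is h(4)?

-9/8

Evaluate each Lagrange basis at s = 4:
L_0(4) = (2)·(-2)/[(-4)·(-8)] = -1/8
L_1(4) = (6)·(-2)/[(4)·(-4)] = 3/4
L_2(4) = (6)·(2)/[(8)·(4)] = 3/8
Sum: 9·(-1/8) + (-3)·(3/4) + 6·(3/8) = -9/8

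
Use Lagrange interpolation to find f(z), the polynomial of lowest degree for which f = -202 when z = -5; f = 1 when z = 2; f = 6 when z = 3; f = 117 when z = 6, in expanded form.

Build the Lagrange basis polynomials:
L_0(z) = (z - 2)(z - 3)(z - 6) / [-616] = -(1/616)z^3 + (1/56)z^2 - (9/154)z + 9/154
L_1(z) = (z + 5)(z - 3)(z - 6) / [28] = (1/28)z^3 - (1/7)z^2 - (27/28)z + 45/14
L_2(z) = (z + 5)(z - 2)(z - 6) / [-24] = -(1/24)z^3 + (1/8)z^2 + (7/6)z - 5/2
L_3(z) = (z + 5)(z - 2)(z - 3) / [132] = (1/132)z^3 - (19/132)z + 5/22
f(z) = (-202)·L_0 + 1·L_1 + 6·L_2 + 117·L_3
  (-202)·L_0(z) = (101/308)z^3 - (101/28)z^2 + (909/77)z - 909/77
  1·L_1(z) = (1/28)z^3 - (1/7)z^2 - (27/28)z + 45/14
  6·L_2(z) = -(1/4)z^3 + (3/4)z^2 + 7z - 15
  117·L_3(z) = (39/44)z^3 - (741/44)z + 585/22
Adding term by term: z^3 - 3z^2 + z + 3

f(z) = z^3 - 3z^2 + z + 3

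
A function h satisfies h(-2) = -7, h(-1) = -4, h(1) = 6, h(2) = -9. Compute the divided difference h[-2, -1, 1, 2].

h[-2,-1] = (-4 - (-7)) / (-1 - (-2)) = 3
h[-1,1] = (6 - (-4)) / (1 - (-1)) = 5
h[1,2] = (-9 - 6) / (2 - 1) = -15
h[-2,-1,1] = (5 - 3) / (1 - (-2)) = 2/3
h[-1,1,2] = (-15 - 5) / (2 - (-1)) = -20/3
h[-2,-1,1,2] = (-20/3 - 2/3) / (2 - (-2)) = -11/6

-11/6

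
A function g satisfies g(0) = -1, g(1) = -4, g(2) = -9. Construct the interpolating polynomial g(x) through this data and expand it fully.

Newton's divided differences:
g[0,1] = (-4 - (-1)) / (1 - 0) = -3
g[1,2] = (-9 - (-4)) / (2 - 1) = -5
g[0,1,2] = (-5 - (-3)) / (2 - 0) = -1
g(x) = -1 + (-3)·x + (-1)·x(x - 1)
Expanding: g(x) = -x^2 - 2x - 1

g(x) = -x^2 - 2x - 1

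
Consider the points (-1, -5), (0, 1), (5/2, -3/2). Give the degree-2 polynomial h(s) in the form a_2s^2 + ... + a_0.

Build the Lagrange basis polynomials:
L_0(s) = s(s - 5/2) / [7/2] = (2/7)s^2 - (5/7)s
L_1(s) = (s + 1)(s - 5/2) / [-5/2] = -(2/5)s^2 + (3/5)s + 1
L_2(s) = (s + 1)s / [35/4] = (4/35)s^2 + (4/35)s
h(s) = (-5)·L_0 + 1·L_1 + (-3/2)·L_2
  (-5)·L_0(s) = -(10/7)s^2 + (25/7)s
  1·L_1(s) = -(2/5)s^2 + (3/5)s + 1
  (-3/2)·L_2(s) = -(6/35)s^2 - (6/35)s
Adding term by term: -2s^2 + 4s + 1

h(s) = -2s^2 + 4s + 1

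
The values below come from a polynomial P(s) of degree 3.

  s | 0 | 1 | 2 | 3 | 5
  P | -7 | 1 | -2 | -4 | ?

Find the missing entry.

The 4 known values determine P uniquely (degree ≤ 3).
Evaluate each Lagrange basis at s = 5:
L_0(5) = (4)·(3)·(2)/[(-1)·(-2)·(-3)] = -4
L_1(5) = (5)·(3)·(2)/[(1)·(-1)·(-2)] = 15
L_2(5) = (5)·(4)·(2)/[(2)·(1)·(-1)] = -20
L_3(5) = (5)·(4)·(3)/[(3)·(2)·(1)] = 10
Sum: (-7)·(-4) + 1·(15) + (-2)·(-20) + (-4)·(10) = 43

43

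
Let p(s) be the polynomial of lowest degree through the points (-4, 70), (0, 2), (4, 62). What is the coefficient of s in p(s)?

-1

Build the Lagrange basis polynomials:
L_0(s) = s(s - 4) / [32] = (1/32)s^2 - (1/8)s
L_1(s) = (s + 4)(s - 4) / [-16] = -(1/16)s^2 + 1
L_2(s) = (s + 4)s / [32] = (1/32)s^2 + (1/8)s
p(s) = 70·L_0 + 2·L_1 + 62·L_2
Only the coefficient of s is needed; take it from each L_i and combine:
70·(-1/8) + 2·(0) + 62·(1/8) = -1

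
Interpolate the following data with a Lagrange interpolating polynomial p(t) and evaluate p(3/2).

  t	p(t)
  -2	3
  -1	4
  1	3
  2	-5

L_0(3/2) = (5/2)·(1/2)·(-1/2)/[(-1)·(-3)·(-4)] = 5/96
L_1(3/2) = (7/2)·(1/2)·(-1/2)/[(1)·(-2)·(-3)] = -7/48
L_2(3/2) = (7/2)·(5/2)·(-1/2)/[(3)·(2)·(-1)] = 35/48
L_3(3/2) = (7/2)·(5/2)·(1/2)/[(4)·(3)·(1)] = 35/96
Sum: 3·(5/96) + 4·(-7/48) + 3·(35/48) + (-5)·(35/96) = -1/16

-1/16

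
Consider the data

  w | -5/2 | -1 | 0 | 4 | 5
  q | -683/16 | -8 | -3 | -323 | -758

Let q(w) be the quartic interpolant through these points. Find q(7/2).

-3107/16

Evaluate each Lagrange basis at w = 7/2:
L_0(7/2) = (9/2)·(7/2)·(-1/2)·(-3/2)/[(-3/2)·(-5/2)·(-13/2)·(-15/2)] = 21/325
L_1(7/2) = (6)·(7/2)·(-1/2)·(-3/2)/[(3/2)·(-1)·(-5)·(-6)] = -7/20
L_2(7/2) = (6)·(9/2)·(-1/2)·(-3/2)/[(5/2)·(1)·(-4)·(-5)] = 81/200
L_3(7/2) = (6)·(9/2)·(7/2)·(-3/2)/[(13/2)·(5)·(4)·(-1)] = 567/520
L_4(7/2) = (6)·(9/2)·(7/2)·(-1/2)/[(15/2)·(6)·(5)·(1)] = -21/100
Sum: (-683/16)·(21/325) + (-8)·(-7/20) + (-3)·(81/200) + (-323)·(567/520) + (-758)·(-21/100) = -3107/16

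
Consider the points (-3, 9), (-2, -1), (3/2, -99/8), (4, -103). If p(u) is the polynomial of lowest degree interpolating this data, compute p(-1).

-3

Using Newton's divided-difference form:
p[-3,-2] = (-1 - 9) / (-2 - (-3)) = -10
p[-2,3/2] = (-99/8 - (-1)) / (3/2 - (-2)) = -13/4
p[3/2,4] = (-103 - (-99/8)) / (4 - 3/2) = -145/4
p[-3,-2,3/2] = (-13/4 - (-10)) / (3/2 - (-3)) = 3/2
p[-2,3/2,4] = (-145/4 - (-13/4)) / (4 - (-2)) = -11/2
p[-3,-2,3/2,4] = (-11/2 - 3/2) / (4 - (-3)) = -1
p(-1) = 9 + (-10)·(2) + (3/2)·(2)·(1) + (-1)·(2)·(1)·(-5/2) = -3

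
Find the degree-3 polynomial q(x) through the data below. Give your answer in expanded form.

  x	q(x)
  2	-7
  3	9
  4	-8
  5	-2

q(x) = (28/3)x^3 - (201/2)x^2 + (2047/6)x - 362

L_0(x) = (x - 3)(x - 4)(x - 5) / [-6] = -(1/6)x^3 + 2x^2 - (47/6)x + 10
L_1(x) = (x - 2)(x - 4)(x - 5) / [2] = (1/2)x^3 - (11/2)x^2 + 19x - 20
L_2(x) = (x - 2)(x - 3)(x - 5) / [-2] = -(1/2)x^3 + 5x^2 - (31/2)x + 15
L_3(x) = (x - 2)(x - 3)(x - 4) / [6] = (1/6)x^3 - (3/2)x^2 + (13/3)x - 4
q(x) = (-7)·L_0 + 9·L_1 + (-8)·L_2 + (-2)·L_3
  (-7)·L_0(x) = (7/6)x^3 - 14x^2 + (329/6)x - 70
  9·L_1(x) = (9/2)x^3 - (99/2)x^2 + 171x - 180
  (-8)·L_2(x) = 4x^3 - 40x^2 + 124x - 120
  (-2)·L_3(x) = -(1/3)x^3 + 3x^2 - (26/3)x + 8
Adding term by term: (28/3)x^3 - (201/2)x^2 + (2047/6)x - 362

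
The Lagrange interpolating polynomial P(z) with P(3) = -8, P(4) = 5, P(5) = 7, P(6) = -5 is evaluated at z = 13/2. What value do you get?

-275/16

Evaluate each Lagrange basis at z = 13/2:
L_0(13/2) = (5/2)·(3/2)·(1/2)/[(-1)·(-2)·(-3)] = -5/16
L_1(13/2) = (7/2)·(3/2)·(1/2)/[(1)·(-1)·(-2)] = 21/16
L_2(13/2) = (7/2)·(5/2)·(1/2)/[(2)·(1)·(-1)] = -35/16
L_3(13/2) = (7/2)·(5/2)·(3/2)/[(3)·(2)·(1)] = 35/16
Sum: (-8)·(-5/16) + 5·(21/16) + 7·(-35/16) + (-5)·(35/16) = -275/16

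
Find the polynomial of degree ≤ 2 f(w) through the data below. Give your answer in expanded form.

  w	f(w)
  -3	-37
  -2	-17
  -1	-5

Newton's divided differences:
f[-3,-2] = (-17 - (-37)) / (-2 - (-3)) = 20
f[-2,-1] = (-5 - (-17)) / (-1 - (-2)) = 12
f[-3,-2,-1] = (12 - 20) / (-1 - (-3)) = -4
f(w) = -37 + 20·(w + 3) + (-4)·(w + 3)(w + 2)
Expanding: f(w) = -4w^2 - 1

f(w) = -4w^2 - 1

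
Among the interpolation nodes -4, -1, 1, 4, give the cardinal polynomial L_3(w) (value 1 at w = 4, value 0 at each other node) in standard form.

L_3(w) = (1/120)w^3 + (1/30)w^2 - (1/120)w - 1/30

L_3(w) = (w + 4)(w + 1)(w - 1) / [(8)·(5)·(3)]
       = (w^3 + 4w^2 - w - 4) / (120)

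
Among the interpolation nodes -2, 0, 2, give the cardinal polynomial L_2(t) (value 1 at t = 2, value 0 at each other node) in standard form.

L_2(t) = (1/8)t^2 + (1/4)t

L_2(t) = (t + 2)t / [(4)·(2)]
       = (t^2 + 2t) / (8)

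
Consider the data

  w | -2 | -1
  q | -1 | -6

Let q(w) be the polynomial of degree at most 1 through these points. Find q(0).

Evaluate each Lagrange basis at w = 0:
L_0(0) = (1)/[(-1)] = -1
L_1(0) = (2)/[(1)] = 2
Sum: (-1)·(-1) + (-6)·(2) = -11

-11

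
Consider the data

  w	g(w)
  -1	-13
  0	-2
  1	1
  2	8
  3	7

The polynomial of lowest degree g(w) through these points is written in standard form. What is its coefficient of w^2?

-3

Build the Lagrange basis polynomials:
L_0(w) = w(w - 1)(w - 2)(w - 3) / [24] = (1/24)w^4 - (1/4)w^3 + (11/24)w^2 - (1/4)w
L_1(w) = (w + 1)(w - 1)(w - 2)(w - 3) / [-6] = -(1/6)w^4 + (5/6)w^3 - (5/6)w^2 - (5/6)w + 1
L_2(w) = (w + 1)w(w - 2)(w - 3) / [4] = (1/4)w^4 - w^3 + (1/4)w^2 + (3/2)w
L_3(w) = (w + 1)w(w - 1)(w - 3) / [-6] = -(1/6)w^4 + (1/2)w^3 + (1/6)w^2 - (1/2)w
L_4(w) = (w + 1)w(w - 1)(w - 2) / [24] = (1/24)w^4 - (1/12)w^3 - (1/24)w^2 + (1/12)w
g(w) = (-13)·L_0 + (-2)·L_1 + 1·L_2 + 8·L_3 + 7·L_4
Only the coefficient of w^2 is needed; take it from each L_i and combine:
(-13)·(11/24) + (-2)·(-5/6) + 1·(1/4) + 8·(1/6) + 7·(-1/24) = -3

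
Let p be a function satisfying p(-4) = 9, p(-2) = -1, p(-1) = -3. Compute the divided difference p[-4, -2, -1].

1

p[-4,-2] = (-1 - 9) / (-2 - (-4)) = -5
p[-2,-1] = (-3 - (-1)) / (-1 - (-2)) = -2
p[-4,-2,-1] = (-2 - (-5)) / (-1 - (-4)) = 1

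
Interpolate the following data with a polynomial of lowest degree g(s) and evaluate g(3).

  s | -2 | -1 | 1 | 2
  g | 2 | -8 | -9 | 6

106/3

L_0(3) = (4)·(2)·(1)/[(-1)·(-3)·(-4)] = -2/3
L_1(3) = (5)·(2)·(1)/[(1)·(-2)·(-3)] = 5/3
L_2(3) = (5)·(4)·(1)/[(3)·(2)·(-1)] = -10/3
L_3(3) = (5)·(4)·(2)/[(4)·(3)·(1)] = 10/3
Sum: 2·(-2/3) + (-8)·(5/3) + (-9)·(-10/3) + 6·(10/3) = 106/3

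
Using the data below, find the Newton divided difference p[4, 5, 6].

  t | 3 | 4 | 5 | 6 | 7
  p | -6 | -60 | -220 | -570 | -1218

-95

p[4,5] = (-220 - (-60)) / (5 - 4) = -160
p[5,6] = (-570 - (-220)) / (6 - 5) = -350
p[4,5,6] = (-350 - (-160)) / (6 - 4) = -95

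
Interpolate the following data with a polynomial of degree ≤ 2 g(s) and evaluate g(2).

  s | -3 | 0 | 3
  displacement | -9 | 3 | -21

-9

L_0(2) = (2)·(-1)/[(-3)·(-6)] = -1/9
L_1(2) = (5)·(-1)/[(3)·(-3)] = 5/9
L_2(2) = (5)·(2)/[(6)·(3)] = 5/9
Sum: (-9)·(-1/9) + 3·(5/9) + (-21)·(5/9) = -9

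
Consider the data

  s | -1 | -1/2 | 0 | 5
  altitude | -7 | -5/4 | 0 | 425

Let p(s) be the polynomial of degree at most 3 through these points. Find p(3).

Evaluate each Lagrange basis at s = 3:
L_0(3) = (7/2)·(3)·(-2)/[(-1/2)·(-1)·(-6)] = 7
L_1(3) = (4)·(3)·(-2)/[(1/2)·(-1/2)·(-11/2)] = -192/11
L_2(3) = (4)·(7/2)·(-2)/[(1)·(1/2)·(-5)] = 56/5
L_3(3) = (4)·(7/2)·(3)/[(6)·(11/2)·(5)] = 14/55
Sum: (-7)·(7) + (-5/4)·(-192/11) + 0 + 425·(14/55) = 81

81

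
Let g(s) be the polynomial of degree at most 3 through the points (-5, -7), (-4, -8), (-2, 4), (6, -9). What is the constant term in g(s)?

Build the Lagrange basis polynomials:
L_0(s) = (s + 4)(s + 2)(s - 6) / [-33] = -(1/33)s^3 + (28/33)s + 16/11
L_1(s) = (s + 5)(s + 2)(s - 6) / [20] = (1/20)s^3 + (1/20)s^2 - (8/5)s - 3
L_2(s) = (s + 5)(s + 4)(s - 6) / [-48] = -(1/48)s^3 - (1/16)s^2 + (17/24)s + 5/2
L_3(s) = (s + 5)(s + 4)(s + 2) / [880] = (1/880)s^3 + (1/80)s^2 + (19/440)s + 1/22
g(s) = (-7)·L_0 + (-8)·L_1 + 4·L_2 + (-9)·L_3
Only the constant term is needed; take it from each L_i and combine:
(-7)·(16/11) + (-8)·(-3) + 4·(5/2) + (-9)·(1/22) = 515/22

515/22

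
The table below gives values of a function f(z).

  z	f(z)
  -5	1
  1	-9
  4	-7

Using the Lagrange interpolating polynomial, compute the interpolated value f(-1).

-209/27

Evaluate each Lagrange basis at z = -1:
L_0(-1) = (-2)·(-5)/[(-6)·(-9)] = 5/27
L_1(-1) = (4)·(-5)/[(6)·(-3)] = 10/9
L_2(-1) = (4)·(-2)/[(9)·(3)] = -8/27
Sum: 1·(5/27) + (-9)·(10/9) + (-7)·(-8/27) = -209/27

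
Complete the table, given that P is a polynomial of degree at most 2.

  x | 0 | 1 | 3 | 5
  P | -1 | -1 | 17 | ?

59

The 3 known values determine P uniquely (degree ≤ 2).
L_0(5) = (4)·(2)/[(-1)·(-3)] = 8/3
L_1(5) = (5)·(2)/[(1)·(-2)] = -5
L_2(5) = (5)·(4)/[(3)·(2)] = 10/3
Sum: (-1)·(8/3) + (-1)·(-5) + 17·(10/3) = 59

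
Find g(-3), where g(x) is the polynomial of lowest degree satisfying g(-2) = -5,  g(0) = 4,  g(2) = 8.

-91/8

Using Newton's divided-difference form:
g[-2,0] = (4 - (-5)) / (0 - (-2)) = 9/2
g[0,2] = (8 - 4) / (2 - 0) = 2
g[-2,0,2] = (2 - 9/2) / (2 - (-2)) = -5/8
g(-3) = -5 + (9/2)·(-1) + (-5/8)·(-1)·(-3) = -91/8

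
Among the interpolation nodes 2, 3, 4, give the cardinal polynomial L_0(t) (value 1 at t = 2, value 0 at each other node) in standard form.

L_0(t) = (t - 3)(t - 4) / [(-1)·(-2)]
       = (t^2 - 7t + 12) / (2)

L_0(t) = (1/2)t^2 - (7/2)t + 6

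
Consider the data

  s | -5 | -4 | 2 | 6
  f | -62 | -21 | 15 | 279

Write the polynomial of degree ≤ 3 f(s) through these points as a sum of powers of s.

f(s) = s^3 + 2s^2 - 2s + 3

L_0(s) = (s + 4)(s - 2)(s - 6) / [-77] = -(1/77)s^3 + (4/77)s^2 + (20/77)s - 48/77
L_1(s) = (s + 5)(s - 2)(s - 6) / [60] = (1/60)s^3 - (1/20)s^2 - (7/15)s + 1
L_2(s) = (s + 5)(s + 4)(s - 6) / [-168] = -(1/168)s^3 - (1/56)s^2 + (17/84)s + 5/7
L_3(s) = (s + 5)(s + 4)(s - 2) / [440] = (1/440)s^3 + (7/440)s^2 + (1/220)s - 1/11
f(s) = (-62)·L_0 + (-21)·L_1 + 15·L_2 + 279·L_3
  (-62)·L_0(s) = (62/77)s^3 - (248/77)s^2 - (1240/77)s + 2976/77
  (-21)·L_1(s) = -(7/20)s^3 + (21/20)s^2 + (49/5)s - 21
  15·L_2(s) = -(5/56)s^3 - (15/56)s^2 + (85/28)s + 75/7
  279·L_3(s) = (279/440)s^3 + (1953/440)s^2 + (279/220)s - 279/11
Adding term by term: s^3 + 2s^2 - 2s + 3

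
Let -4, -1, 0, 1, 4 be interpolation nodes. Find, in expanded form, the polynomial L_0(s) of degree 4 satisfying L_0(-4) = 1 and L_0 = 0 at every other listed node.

L_0(s) = (s + 1)s(s - 1)(s - 4) / [(-3)·(-4)·(-5)·(-8)]
       = (s^4 - 4s^3 - s^2 + 4s) / (480)

L_0(s) = (1/480)s^4 - (1/120)s^3 - (1/480)s^2 + (1/120)s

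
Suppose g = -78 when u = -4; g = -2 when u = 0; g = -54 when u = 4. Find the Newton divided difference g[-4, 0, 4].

g[-4,0] = (-2 - (-78)) / (0 - (-4)) = 19
g[0,4] = (-54 - (-2)) / (4 - 0) = -13
g[-4,0,4] = (-13 - 19) / (4 - (-4)) = -4

-4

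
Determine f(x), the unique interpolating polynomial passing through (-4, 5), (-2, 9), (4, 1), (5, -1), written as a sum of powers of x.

Build the Lagrange basis polynomials:
L_0(x) = (x + 2)(x - 4)(x - 5) / [-144] = -(1/144)x^3 + (7/144)x^2 - (1/72)x - 5/18
L_1(x) = (x + 4)(x - 4)(x - 5) / [84] = (1/84)x^3 - (5/84)x^2 - (4/21)x + 20/21
L_2(x) = (x + 4)(x + 2)(x - 5) / [-48] = -(1/48)x^3 - (1/48)x^2 + (11/24)x + 5/6
L_3(x) = (x + 4)(x + 2)(x - 4) / [63] = (1/63)x^3 + (2/63)x^2 - (16/63)x - 32/63
f(x) = 5·L_0 + 9·L_1 + 1·L_2 + (-1)·L_3
  5·L_0(x) = -(5/144)x^3 + (35/144)x^2 - (5/72)x - 25/18
  9·L_1(x) = (3/28)x^3 - (15/28)x^2 - (12/7)x + 60/7
  1·L_2(x) = -(1/48)x^3 - (1/48)x^2 + (11/24)x + 5/6
  (-1)·L_3(x) = -(1/63)x^3 - (2/63)x^2 + (16/63)x + 32/63
Adding term by term: (1/28)x^3 - (29/84)x^2 - (15/14)x + 179/21

f(x) = (1/28)x^3 - (29/84)x^2 - (15/14)x + 179/21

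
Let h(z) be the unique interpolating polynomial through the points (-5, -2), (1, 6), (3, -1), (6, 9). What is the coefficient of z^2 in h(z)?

-17/40

Build the Lagrange basis polynomials:
L_0(z) = (z - 1)(z - 3)(z - 6) / [-528] = -(1/528)z^3 + (5/264)z^2 - (9/176)z + 3/88
L_1(z) = (z + 5)(z - 3)(z - 6) / [60] = (1/60)z^3 - (1/15)z^2 - (9/20)z + 3/2
L_2(z) = (z + 5)(z - 1)(z - 6) / [-48] = -(1/48)z^3 + (1/24)z^2 + (29/48)z - 5/8
L_3(z) = (z + 5)(z - 1)(z - 3) / [165] = (1/165)z^3 + (1/165)z^2 - (17/165)z + 1/11
h(z) = (-2)·L_0 + 6·L_1 + (-1)·L_2 + 9·L_3
Only the coefficient of z^2 is needed; take it from each L_i and combine:
(-2)·(5/264) + 6·(-1/15) + (-1)·(1/24) + 9·(1/165) = -17/40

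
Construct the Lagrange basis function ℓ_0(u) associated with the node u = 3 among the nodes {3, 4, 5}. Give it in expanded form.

ℓ_0(u) = (1/2)u^2 - (9/2)u + 10

ℓ_0(u) = (u - 4)(u - 5) / [(-1)·(-2)]
       = (u^2 - 9u + 20) / (2)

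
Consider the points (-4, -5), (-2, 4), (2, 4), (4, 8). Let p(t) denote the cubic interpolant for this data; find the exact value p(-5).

Evaluate each Lagrange basis at t = -5:
L_0(-5) = (-3)·(-7)·(-9)/[(-2)·(-6)·(-8)] = 63/32
L_1(-5) = (-1)·(-7)·(-9)/[(2)·(-4)·(-6)] = -21/16
L_2(-5) = (-1)·(-3)·(-9)/[(6)·(4)·(-2)] = 9/16
L_3(-5) = (-1)·(-3)·(-7)/[(8)·(6)·(2)] = -7/32
Sum: (-5)·(63/32) + 4·(-21/16) + 4·(9/16) + 8·(-7/32) = -467/32

-467/32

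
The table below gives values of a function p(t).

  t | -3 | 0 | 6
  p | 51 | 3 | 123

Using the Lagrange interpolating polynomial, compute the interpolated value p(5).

83

Evaluate each Lagrange basis at t = 5:
L_0(5) = (5)·(-1)/[(-3)·(-9)] = -5/27
L_1(5) = (8)·(-1)/[(3)·(-6)] = 4/9
L_2(5) = (8)·(5)/[(9)·(6)] = 20/27
Sum: 51·(-5/27) + 3·(4/9) + 123·(20/27) = 83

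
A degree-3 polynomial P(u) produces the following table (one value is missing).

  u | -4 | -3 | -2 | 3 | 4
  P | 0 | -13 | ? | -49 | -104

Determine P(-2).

-14

The 4 known values determine P uniquely (degree ≤ 3).
L_0(-2) = (1)·(-5)·(-6)/[(-1)·(-7)·(-8)] = -15/28
L_1(-2) = (2)·(-5)·(-6)/[(1)·(-6)·(-7)] = 10/7
L_2(-2) = (2)·(1)·(-6)/[(7)·(6)·(-1)] = 2/7
L_3(-2) = (2)·(1)·(-5)/[(8)·(7)·(1)] = -5/28
Sum: 0 + (-13)·(10/7) + (-49)·(2/7) + (-104)·(-5/28) = -14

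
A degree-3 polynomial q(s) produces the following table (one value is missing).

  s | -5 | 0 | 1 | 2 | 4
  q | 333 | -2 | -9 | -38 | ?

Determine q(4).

-234

The 4 known values determine q uniquely (degree ≤ 3).
Evaluate each Lagrange basis at s = 4:
L_0(4) = (4)·(3)·(2)/[(-5)·(-6)·(-7)] = -4/35
L_1(4) = (9)·(3)·(2)/[(5)·(-1)·(-2)] = 27/5
L_2(4) = (9)·(4)·(2)/[(6)·(1)·(-1)] = -12
L_3(4) = (9)·(4)·(3)/[(7)·(2)·(1)] = 54/7
Sum: 333·(-4/35) + (-2)·(27/5) + (-9)·(-12) + (-38)·(54/7) = -234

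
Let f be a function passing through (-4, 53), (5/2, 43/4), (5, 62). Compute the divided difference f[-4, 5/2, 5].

3

f[-4,5/2] = (43/4 - 53) / (5/2 - (-4)) = -13/2
f[5/2,5] = (62 - 43/4) / (5 - 5/2) = 41/2
f[-4,5/2,5] = (41/2 - (-13/2)) / (5 - (-4)) = 3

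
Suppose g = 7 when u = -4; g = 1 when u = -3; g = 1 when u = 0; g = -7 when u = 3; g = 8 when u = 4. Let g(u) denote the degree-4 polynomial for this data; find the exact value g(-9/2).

7751/512

Using Newton's divided-difference form:
g[-4,-3] = (1 - 7) / (-3 - (-4)) = -6
g[-3,0] = (1 - 1) / (0 - (-3)) = 0
g[0,3] = (-7 - 1) / (3 - 0) = -8/3
g[3,4] = (8 - (-7)) / (4 - 3) = 15
g[-4,-3,0] = (0 - (-6)) / (0 - (-4)) = 3/2
g[-3,0,3] = (-8/3 - 0) / (3 - (-3)) = -4/9
g[0,3,4] = (15 - (-8/3)) / (4 - 0) = 53/12
g[-4,-3,0,3] = (-4/9 - 3/2) / (3 - (-4)) = -5/18
g[-3,0,3,4] = (53/12 - (-4/9)) / (4 - (-3)) = 25/36
g[-4,-3,0,3,4] = (25/36 - (-5/18)) / (4 - (-4)) = 35/288
g(-9/2) = 7 + (-6)·(-1/2) + (3/2)·(-1/2)·(-3/2) + (-5/18)·(-1/2)·(-3/2)·(-9/2) + (35/288)·(-1/2)·(-3/2)·(-9/2)·(-15/2) = 7751/512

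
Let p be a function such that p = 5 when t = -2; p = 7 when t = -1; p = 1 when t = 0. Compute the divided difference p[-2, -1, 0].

p[-2,-1] = (7 - 5) / (-1 - (-2)) = 2
p[-1,0] = (1 - 7) / (0 - (-1)) = -6
p[-2,-1,0] = (-6 - 2) / (0 - (-2)) = -4

-4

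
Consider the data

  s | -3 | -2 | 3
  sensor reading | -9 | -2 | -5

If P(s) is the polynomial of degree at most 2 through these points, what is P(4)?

-66/5

L_0(4) = (6)·(1)/[(-1)·(-6)] = 1
L_1(4) = (7)·(1)/[(1)·(-5)] = -7/5
L_2(4) = (7)·(6)/[(6)·(5)] = 7/5
Sum: (-9)·(1) + (-2)·(-7/5) + (-5)·(7/5) = -66/5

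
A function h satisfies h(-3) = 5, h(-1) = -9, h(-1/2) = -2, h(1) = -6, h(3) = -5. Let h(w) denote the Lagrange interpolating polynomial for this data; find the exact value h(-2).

L_0(-2) = (-1)·(-3/2)·(-3)·(-5)/[(-2)·(-5/2)·(-4)·(-6)] = 3/16
L_1(-2) = (1)·(-3/2)·(-3)·(-5)/[(2)·(-1/2)·(-2)·(-4)] = 45/16
L_2(-2) = (1)·(-1)·(-3)·(-5)/[(5/2)·(1/2)·(-3/2)·(-7/2)] = -16/7
L_3(-2) = (1)·(-1)·(-3/2)·(-5)/[(4)·(2)·(3/2)·(-2)] = 5/16
L_4(-2) = (1)·(-1)·(-3/2)·(-3)/[(6)·(4)·(7/2)·(2)] = -3/112
Sum: 5·(3/16) + (-9)·(45/16) + (-2)·(-16/7) + (-6)·(5/16) + (-5)·(-3/112) = -2413/112

-2413/112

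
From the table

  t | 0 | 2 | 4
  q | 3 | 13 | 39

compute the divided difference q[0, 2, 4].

2

q[0,2] = (13 - 3) / (2 - 0) = 5
q[2,4] = (39 - 13) / (4 - 2) = 13
q[0,2,4] = (13 - 5) / (4 - 0) = 2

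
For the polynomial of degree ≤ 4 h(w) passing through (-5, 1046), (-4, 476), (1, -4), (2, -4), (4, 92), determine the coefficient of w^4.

1

The leading coefficient equals the top divided difference h[-5,-4,1,2,4].
h[-5,-4] = (476 - 1046) / (-4 - (-5)) = -570
h[-4,1] = (-4 - 476) / (1 - (-4)) = -96
h[1,2] = (-4 - (-4)) / (2 - 1) = 0
h[2,4] = (92 - (-4)) / (4 - 2) = 48
h[-5,-4,1] = (-96 - (-570)) / (1 - (-5)) = 79
h[-4,1,2] = (0 - (-96)) / (2 - (-4)) = 16
h[1,2,4] = (48 - 0) / (4 - 1) = 16
h[-5,-4,1,2] = (16 - 79) / (2 - (-5)) = -9
h[-4,1,2,4] = (16 - 16) / (4 - (-4)) = 0
h[-5,-4,1,2,4] = (0 - (-9)) / (4 - (-5)) = 1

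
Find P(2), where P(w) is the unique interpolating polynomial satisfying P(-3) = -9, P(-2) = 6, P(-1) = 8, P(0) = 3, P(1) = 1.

Using Newton's divided-difference form:
P[-3,-2] = (6 - (-9)) / (-2 - (-3)) = 15
P[-2,-1] = (8 - 6) / (-1 - (-2)) = 2
P[-1,0] = (3 - 8) / (0 - (-1)) = -5
P[0,1] = (1 - 3) / (1 - 0) = -2
P[-3,-2,-1] = (2 - 15) / (-1 - (-3)) = -13/2
P[-2,-1,0] = (-5 - 2) / (0 - (-2)) = -7/2
P[-1,0,1] = (-2 - (-5)) / (1 - (-1)) = 3/2
P[-3,-2,-1,0] = (-7/2 - (-13/2)) / (0 - (-3)) = 1
P[-2,-1,0,1] = (3/2 - (-7/2)) / (1 - (-2)) = 5/3
P[-3,-2,-1,0,1] = (5/3 - 1) / (1 - (-3)) = 1/6
P(2) = -9 + 15·(5) + (-13/2)·(5)·(4) + 1·(5)·(4)·(3) + (1/6)·(5)·(4)·(3)·(2) = 16

16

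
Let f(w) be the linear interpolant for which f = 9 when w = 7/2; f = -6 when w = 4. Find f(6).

Evaluate each Lagrange basis at w = 6:
L_0(6) = (2)/[(-1/2)] = -4
L_1(6) = (5/2)/[(1/2)] = 5
Sum: 9·(-4) + (-6)·(5) = -66

-66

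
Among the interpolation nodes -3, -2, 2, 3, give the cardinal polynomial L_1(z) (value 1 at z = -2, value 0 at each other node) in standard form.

L_1(z) = (z + 3)(z - 2)(z - 3) / [(1)·(-4)·(-5)]
       = (z^3 - 2z^2 - 9z + 18) / (20)

L_1(z) = (1/20)z^3 - (1/10)z^2 - (9/20)z + 9/10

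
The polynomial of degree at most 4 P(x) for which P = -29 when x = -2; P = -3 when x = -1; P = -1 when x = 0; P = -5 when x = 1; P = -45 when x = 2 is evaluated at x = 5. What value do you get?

-1401

Using Newton's divided-difference form:
P[-2,-1] = (-3 - (-29)) / (-1 - (-2)) = 26
P[-1,0] = (-1 - (-3)) / (0 - (-1)) = 2
P[0,1] = (-5 - (-1)) / (1 - 0) = -4
P[1,2] = (-45 - (-5)) / (2 - 1) = -40
P[-2,-1,0] = (2 - 26) / (0 - (-2)) = -12
P[-1,0,1] = (-4 - 2) / (1 - (-1)) = -3
P[0,1,2] = (-40 - (-4)) / (2 - 0) = -18
P[-2,-1,0,1] = (-3 - (-12)) / (1 - (-2)) = 3
P[-1,0,1,2] = (-18 - (-3)) / (2 - (-1)) = -5
P[-2,-1,0,1,2] = (-5 - 3) / (2 - (-2)) = -2
P(5) = -29 + 26·(7) + (-12)·(7)·(6) + 3·(7)·(6)·(5) + (-2)·(7)·(6)·(5)·(4) = -1401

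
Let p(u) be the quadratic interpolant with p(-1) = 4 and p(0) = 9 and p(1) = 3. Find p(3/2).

Evaluate each Lagrange basis at u = 3/2:
L_0(3/2) = (3/2)·(1/2)/[(-1)·(-2)] = 3/8
L_1(3/2) = (5/2)·(1/2)/[(1)·(-1)] = -5/4
L_2(3/2) = (5/2)·(3/2)/[(2)·(1)] = 15/8
Sum: 4·(3/8) + 9·(-5/4) + 3·(15/8) = -33/8

-33/8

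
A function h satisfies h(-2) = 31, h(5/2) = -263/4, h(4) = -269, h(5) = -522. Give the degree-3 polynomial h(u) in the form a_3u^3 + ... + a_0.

Build the Lagrange basis polynomials:
L_0(u) = (u - 5/2)(u - 4)(u - 5) / [-189] = -(1/189)u^3 + (23/378)u^2 - (85/378)u + 50/189
L_1(u) = (u + 2)(u - 4)(u - 5) / [135/8] = (8/135)u^3 - (56/135)u^2 + (16/135)u + 64/27
L_2(u) = (u + 2)(u - 5/2)(u - 5) / [-9] = -(1/9)u^3 + (11/18)u^2 + (5/18)u - 25/9
L_3(u) = (u + 2)(u - 5/2)(u - 4) / [35/2] = (2/35)u^3 - (9/35)u^2 - (6/35)u + 8/7
h(u) = 31·L_0 + (-263/4)·L_1 + (-269)·L_2 + (-522)·L_3
  31·L_0(u) = -(31/189)u^3 + (713/378)u^2 - (2635/378)u + 1550/189
  (-263/4)·L_1(u) = -(526/135)u^3 + (3682/135)u^2 - (1052/135)u - 4208/27
  (-269)·L_2(u) = (269/9)u^3 - (2959/18)u^2 - (1345/18)u + 6725/9
  (-522)·L_3(u) = -(1044/35)u^3 + (4698/35)u^2 + (3132/35)u - 4176/7
Adding term by term: -4u^3 - u^2 + 3

h(u) = -4u^3 - u^2 + 3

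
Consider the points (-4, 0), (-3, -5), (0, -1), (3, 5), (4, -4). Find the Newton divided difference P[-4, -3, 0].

19/12

P[-4,-3] = (-5 - 0) / (-3 - (-4)) = -5
P[-3,0] = (-1 - (-5)) / (0 - (-3)) = 4/3
P[-4,-3,0] = (4/3 - (-5)) / (0 - (-4)) = 19/12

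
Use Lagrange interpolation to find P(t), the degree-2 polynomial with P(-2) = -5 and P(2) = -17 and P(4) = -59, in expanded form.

P(t) = -3t^2 - 3t + 1

Build the Lagrange basis polynomials:
L_0(t) = (t - 2)(t - 4) / [24] = (1/24)t^2 - (1/4)t + 1/3
L_1(t) = (t + 2)(t - 4) / [-8] = -(1/8)t^2 + (1/4)t + 1
L_2(t) = (t + 2)(t - 2) / [12] = (1/12)t^2 - 1/3
P(t) = (-5)·L_0 + (-17)·L_1 + (-59)·L_2
  (-5)·L_0(t) = -(5/24)t^2 + (5/4)t - 5/3
  (-17)·L_1(t) = (17/8)t^2 - (17/4)t - 17
  (-59)·L_2(t) = -(59/12)t^2 + 59/3
Adding term by term: -3t^2 - 3t + 1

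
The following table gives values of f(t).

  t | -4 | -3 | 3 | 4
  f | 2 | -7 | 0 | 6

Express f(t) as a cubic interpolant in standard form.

Build the Lagrange basis polynomials:
L_0(t) = (t + 3)(t - 3)(t - 4) / [-56] = -(1/56)t^3 + (1/14)t^2 + (9/56)t - 9/14
L_1(t) = (t + 4)(t - 3)(t - 4) / [42] = (1/42)t^3 - (1/14)t^2 - (8/21)t + 8/7
L_2(t) = (t + 4)(t + 3)(t - 4) / [-42] = -(1/42)t^3 - (1/14)t^2 + (8/21)t + 8/7
L_3(t) = (t + 4)(t + 3)(t - 3) / [56] = (1/56)t^3 + (1/14)t^2 - (9/56)t - 9/14
f(t) = 2·L_0 + (-7)·L_1 + 0·L_2 + 6·L_3
  2·L_0(t) = -(1/28)t^3 + (1/7)t^2 + (9/28)t - 9/7
  (-7)·L_1(t) = -(1/6)t^3 + (1/2)t^2 + (8/3)t - 8
  0·L_2(t) = 0
  6·L_3(t) = (3/28)t^3 + (3/7)t^2 - (27/28)t - 27/7
Adding term by term: -(2/21)t^3 + (15/14)t^2 + (85/42)t - 92/7

f(t) = -(2/21)t^3 + (15/14)t^2 + (85/42)t - 92/7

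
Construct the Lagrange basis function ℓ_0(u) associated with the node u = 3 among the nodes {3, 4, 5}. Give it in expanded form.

ℓ_0(u) = (1/2)u^2 - (9/2)u + 10

ℓ_0(u) = (u - 4)(u - 5) / [(-1)·(-2)]
       = (u^2 - 9u + 20) / (2)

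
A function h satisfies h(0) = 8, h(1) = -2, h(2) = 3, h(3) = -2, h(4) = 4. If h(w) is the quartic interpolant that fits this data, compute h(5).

Using Newton's divided-difference form:
h[0,1] = (-2 - 8) / (1 - 0) = -10
h[1,2] = (3 - (-2)) / (2 - 1) = 5
h[2,3] = (-2 - 3) / (3 - 2) = -5
h[3,4] = (4 - (-2)) / (4 - 3) = 6
h[0,1,2] = (5 - (-10)) / (2 - 0) = 15/2
h[1,2,3] = (-5 - 5) / (3 - 1) = -5
h[2,3,4] = (6 - (-5)) / (4 - 2) = 11/2
h[0,1,2,3] = (-5 - 15/2) / (3 - 0) = -25/6
h[1,2,3,4] = (11/2 - (-5)) / (4 - 1) = 7/2
h[0,1,2,3,4] = (7/2 - (-25/6)) / (4 - 0) = 23/12
h(5) = 8 + (-10)·(5) + (15/2)·(5)·(4) + (-25/6)·(5)·(4)·(3) + (23/12)·(5)·(4)·(3)·(2) = 88

88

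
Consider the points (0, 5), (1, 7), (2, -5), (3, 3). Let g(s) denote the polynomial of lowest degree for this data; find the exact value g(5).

Evaluate each Lagrange basis at s = 5:
L_0(5) = (4)·(3)·(2)/[(-1)·(-2)·(-3)] = -4
L_1(5) = (5)·(3)·(2)/[(1)·(-1)·(-2)] = 15
L_2(5) = (5)·(4)·(2)/[(2)·(1)·(-1)] = -20
L_3(5) = (5)·(4)·(3)/[(3)·(2)·(1)] = 10
Sum: 5·(-4) + 7·(15) + (-5)·(-20) + 3·(10) = 215

215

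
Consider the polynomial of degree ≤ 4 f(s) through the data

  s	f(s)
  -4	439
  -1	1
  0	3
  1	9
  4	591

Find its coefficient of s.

L_0(s) = (s + 1)s(s - 1)(s - 4) / [480] = (1/480)s^4 - (1/120)s^3 - (1/480)s^2 + (1/120)s
L_1(s) = (s + 4)s(s - 1)(s - 4) / [-30] = -(1/30)s^4 + (1/30)s^3 + (8/15)s^2 - (8/15)s
L_2(s) = (s + 4)(s + 1)(s - 1)(s - 4) / [16] = (1/16)s^4 - (17/16)s^2 + 1
L_3(s) = (s + 4)(s + 1)s(s - 4) / [-30] = -(1/30)s^4 - (1/30)s^3 + (8/15)s^2 + (8/15)s
L_4(s) = (s + 4)(s + 1)s(s - 1) / [480] = (1/480)s^4 + (1/120)s^3 - (1/480)s^2 - (1/120)s
f(s) = 439·L_0 + 1·L_1 + 3·L_2 + 9·L_3 + 591·L_4
Only the coefficient of s is needed; take it from each L_i and combine:
439·(1/120) + 1·(-8/15) + 3·(0) + 9·(8/15) + 591·(-1/120) = 3

3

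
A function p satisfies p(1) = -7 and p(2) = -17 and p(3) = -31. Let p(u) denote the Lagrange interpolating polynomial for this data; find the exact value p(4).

-49

Evaluate each Lagrange basis at u = 4:
L_0(4) = (2)·(1)/[(-1)·(-2)] = 1
L_1(4) = (3)·(1)/[(1)·(-1)] = -3
L_2(4) = (3)·(2)/[(2)·(1)] = 3
Sum: (-7)·(1) + (-17)·(-3) + (-31)·(3) = -49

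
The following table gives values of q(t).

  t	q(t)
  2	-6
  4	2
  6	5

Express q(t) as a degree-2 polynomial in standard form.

q(t) = -(5/8)t^2 + (31/4)t - 19

Build the Lagrange basis polynomials:
L_0(t) = (t - 4)(t - 6) / [8] = (1/8)t^2 - (5/4)t + 3
L_1(t) = (t - 2)(t - 6) / [-4] = -(1/4)t^2 + 2t - 3
L_2(t) = (t - 2)(t - 4) / [8] = (1/8)t^2 - (3/4)t + 1
q(t) = (-6)·L_0 + 2·L_1 + 5·L_2
  (-6)·L_0(t) = -(3/4)t^2 + (15/2)t - 18
  2·L_1(t) = -(1/2)t^2 + 4t - 6
  5·L_2(t) = (5/8)t^2 - (15/4)t + 5
Adding term by term: -(5/8)t^2 + (31/4)t - 19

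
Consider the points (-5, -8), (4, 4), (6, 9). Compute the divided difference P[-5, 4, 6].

P[-5,4] = (4 - (-8)) / (4 - (-5)) = 4/3
P[4,6] = (9 - 4) / (6 - 4) = 5/2
P[-5,4,6] = (5/2 - 4/3) / (6 - (-5)) = 7/66

7/66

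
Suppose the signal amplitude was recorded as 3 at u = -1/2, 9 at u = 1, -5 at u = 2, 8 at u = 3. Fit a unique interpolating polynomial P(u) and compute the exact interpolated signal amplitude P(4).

2922/35

Using Newton's divided-difference form:
P[-1/2,1] = (9 - 3) / (1 - (-1/2)) = 4
P[1,2] = (-5 - 9) / (2 - 1) = -14
P[2,3] = (8 - (-5)) / (3 - 2) = 13
P[-1/2,1,2] = (-14 - 4) / (2 - (-1/2)) = -36/5
P[1,2,3] = (13 - (-14)) / (3 - 1) = 27/2
P[-1/2,1,2,3] = (27/2 - (-36/5)) / (3 - (-1/2)) = 207/35
P(4) = 3 + 4·(9/2) + (-36/5)·(9/2)·(3) + (207/35)·(9/2)·(3)·(2) = 2922/35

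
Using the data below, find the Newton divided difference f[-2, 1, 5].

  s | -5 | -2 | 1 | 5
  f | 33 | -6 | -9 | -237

f[-2,1] = (-9 - (-6)) / (1 - (-2)) = -1
f[1,5] = (-237 - (-9)) / (5 - 1) = -57
f[-2,1,5] = (-57 - (-1)) / (5 - (-2)) = -8

-8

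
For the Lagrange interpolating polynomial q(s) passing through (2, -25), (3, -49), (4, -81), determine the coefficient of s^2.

-4

Build the Lagrange basis polynomials:
L_0(s) = (s - 3)(s - 4) / [2] = (1/2)s^2 - (7/2)s + 6
L_1(s) = (s - 2)(s - 4) / [-1] = -s^2 + 6s - 8
L_2(s) = (s - 2)(s - 3) / [2] = (1/2)s^2 - (5/2)s + 3
q(s) = (-25)·L_0 + (-49)·L_1 + (-81)·L_2
Only the coefficient of s^2 is needed; take it from each L_i and combine:
(-25)·(1/2) + (-49)·(-1) + (-81)·(1/2) = -4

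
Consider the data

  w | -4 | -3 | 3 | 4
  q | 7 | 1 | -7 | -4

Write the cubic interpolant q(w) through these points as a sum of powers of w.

Newton's divided differences:
q[-4,-3] = (1 - 7) / (-3 - (-4)) = -6
q[-3,3] = (-7 - 1) / (3 - (-3)) = -4/3
q[3,4] = (-4 - (-7)) / (4 - 3) = 3
q[-4,-3,3] = (-4/3 - (-6)) / (3 - (-4)) = 2/3
q[-3,3,4] = (3 - (-4/3)) / (4 - (-3)) = 13/21
q[-4,-3,3,4] = (13/21 - 2/3) / (4 - (-4)) = -1/168
q(w) = 7 + (-6)·(w + 4) + (2/3)·(w + 4)(w + 3) + (-1/168)·(w + 4)(w + 3)(w - 3)
Expanding: q(w) = -(1/168)w^3 + (9/14)w^2 - (215/168)w - 123/14

q(w) = -(1/168)w^3 + (9/14)w^2 - (215/168)w - 123/14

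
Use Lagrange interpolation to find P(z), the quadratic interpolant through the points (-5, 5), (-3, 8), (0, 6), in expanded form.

L_0(z) = (z + 3)z / [10] = (1/10)z^2 + (3/10)z
L_1(z) = (z + 5)z / [-6] = -(1/6)z^2 - (5/6)z
L_2(z) = (z + 5)(z + 3) / [15] = (1/15)z^2 + (8/15)z + 1
P(z) = 5·L_0 + 8·L_1 + 6·L_2
  5·L_0(z) = (1/2)z^2 + (3/2)z
  8·L_1(z) = -(4/3)z^2 - (20/3)z
  6·L_2(z) = (2/5)z^2 + (16/5)z + 6
Adding term by term: -(13/30)z^2 - (59/30)z + 6

P(z) = -(13/30)z^2 - (59/30)z + 6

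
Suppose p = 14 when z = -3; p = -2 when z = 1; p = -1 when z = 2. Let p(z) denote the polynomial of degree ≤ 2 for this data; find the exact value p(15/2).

Using Newton's divided-difference form:
p[-3,1] = (-2 - 14) / (1 - (-3)) = -4
p[1,2] = (-1 - (-2)) / (2 - 1) = 1
p[-3,1,2] = (1 - (-4)) / (2 - (-3)) = 1
p(15/2) = 14 + (-4)·(21/2) + 1·(21/2)·(13/2) = 161/4

161/4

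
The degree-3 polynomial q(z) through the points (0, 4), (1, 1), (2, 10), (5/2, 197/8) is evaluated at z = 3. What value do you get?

49

Using Newton's divided-difference form:
q[0,1] = (1 - 4) / (1 - 0) = -3
q[1,2] = (10 - 1) / (2 - 1) = 9
q[2,5/2] = (197/8 - 10) / (5/2 - 2) = 117/4
q[0,1,2] = (9 - (-3)) / (2 - 0) = 6
q[1,2,5/2] = (117/4 - 9) / (5/2 - 1) = 27/2
q[0,1,2,5/2] = (27/2 - 6) / (5/2 - 0) = 3
q(3) = 4 + (-3)·(3) + 6·(3)·(2) + 3·(3)·(2)·(1) = 49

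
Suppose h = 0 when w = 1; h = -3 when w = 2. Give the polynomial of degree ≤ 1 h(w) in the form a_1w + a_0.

Build the Lagrange basis polynomials:
L_0(w) = (w - 2) / [-1] = -w + 2
L_1(w) = (w - 1) / [1] = w - 1
h(w) = 0·L_0 + (-3)·L_1
  0·L_0(w) = 0
  (-3)·L_1(w) = -3w + 3
Adding term by term: -3w + 3

h(w) = -3w + 3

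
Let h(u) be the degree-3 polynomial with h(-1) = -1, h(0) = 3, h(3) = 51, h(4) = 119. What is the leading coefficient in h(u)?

2

Build the Lagrange basis polynomials:
L_0(u) = u(u - 3)(u - 4) / [-20] = -(1/20)u^3 + (7/20)u^2 - (3/5)u
L_1(u) = (u + 1)(u - 3)(u - 4) / [12] = (1/12)u^3 - (1/2)u^2 + (5/12)u + 1
L_2(u) = (u + 1)u(u - 4) / [-12] = -(1/12)u^3 + (1/4)u^2 + (1/3)u
L_3(u) = (u + 1)u(u - 3) / [20] = (1/20)u^3 - (1/10)u^2 - (3/20)u
h(u) = (-1)·L_0 + 3·L_1 + 51·L_2 + 119·L_3
Only the coefficient of u^3 is needed; take it from each L_i and combine:
(-1)·(-1/20) + 3·(1/12) + 51·(-1/12) + 119·(1/20) = 2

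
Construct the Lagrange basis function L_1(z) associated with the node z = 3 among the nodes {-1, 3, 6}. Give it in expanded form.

L_1(z) = (z + 1)(z - 6) / [(4)·(-3)]
       = (z^2 - 5z - 6) / (-12)

L_1(z) = -(1/12)z^2 + (5/12)z + 1/2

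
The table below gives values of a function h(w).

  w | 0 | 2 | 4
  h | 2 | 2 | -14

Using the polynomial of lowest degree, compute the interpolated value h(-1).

L_0(-1) = (-3)·(-5)/[(-2)·(-4)] = 15/8
L_1(-1) = (-1)·(-5)/[(2)·(-2)] = -5/4
L_2(-1) = (-1)·(-3)/[(4)·(2)] = 3/8
Sum: 2·(15/8) + 2·(-5/4) + (-14)·(3/8) = -4

-4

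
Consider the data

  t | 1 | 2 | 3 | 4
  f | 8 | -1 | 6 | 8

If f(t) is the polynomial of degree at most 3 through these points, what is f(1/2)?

401/16

Evaluate each Lagrange basis at t = 1/2:
L_0(1/2) = (-3/2)·(-5/2)·(-7/2)/[(-1)·(-2)·(-3)] = 35/16
L_1(1/2) = (-1/2)·(-5/2)·(-7/2)/[(1)·(-1)·(-2)] = -35/16
L_2(1/2) = (-1/2)·(-3/2)·(-7/2)/[(2)·(1)·(-1)] = 21/16
L_3(1/2) = (-1/2)·(-3/2)·(-5/2)/[(3)·(2)·(1)] = -5/16
Sum: 8·(35/16) + (-1)·(-35/16) + 6·(21/16) + 8·(-5/16) = 401/16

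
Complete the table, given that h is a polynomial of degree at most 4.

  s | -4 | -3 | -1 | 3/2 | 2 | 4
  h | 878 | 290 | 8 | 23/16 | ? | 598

The 5 known values determine h uniquely (degree ≤ 4).
Evaluate each Lagrange basis at s = 2:
L_0(2) = (5)·(3)·(1/2)·(-2)/[(-1)·(-3)·(-11/2)·(-8)] = -5/44
L_1(2) = (6)·(3)·(1/2)·(-2)/[(1)·(-2)·(-9/2)·(-7)] = 2/7
L_2(2) = (6)·(5)·(1/2)·(-2)/[(3)·(2)·(-5/2)·(-5)] = -2/5
L_3(2) = (6)·(5)·(3)·(-2)/[(11/2)·(9/2)·(5/2)·(-5/2)] = 64/55
L_4(2) = (6)·(5)·(3)·(1/2)/[(8)·(7)·(5)·(5/2)] = 9/140
Sum: 878·(-5/44) + 290·(2/7) + 8·(-2/5) + 23/16·(64/55) + 598·(9/140) = 20

20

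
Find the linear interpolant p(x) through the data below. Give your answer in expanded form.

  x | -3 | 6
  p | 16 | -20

L_0(x) = (x - 6) / [-9] = -(1/9)x + 2/3
L_1(x) = (x + 3) / [9] = (1/9)x + 1/3
p(x) = 16·L_0 + (-20)·L_1
  16·L_0(x) = -(16/9)x + 32/3
  (-20)·L_1(x) = -(20/9)x - 20/3
Adding term by term: -4x + 4

p(x) = -4x + 4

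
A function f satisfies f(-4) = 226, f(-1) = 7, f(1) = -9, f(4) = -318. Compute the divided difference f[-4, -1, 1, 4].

-4

f[-4,-1] = (7 - 226) / (-1 - (-4)) = -73
f[-1,1] = (-9 - 7) / (1 - (-1)) = -8
f[1,4] = (-318 - (-9)) / (4 - 1) = -103
f[-4,-1,1] = (-8 - (-73)) / (1 - (-4)) = 13
f[-1,1,4] = (-103 - (-8)) / (4 - (-1)) = -19
f[-4,-1,1,4] = (-19 - 13) / (4 - (-4)) = -4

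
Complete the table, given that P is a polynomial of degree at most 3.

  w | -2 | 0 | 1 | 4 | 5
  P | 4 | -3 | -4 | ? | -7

The 4 known values determine P uniquely (degree ≤ 3).
L_0(4) = (4)·(3)·(-1)/[(-2)·(-3)·(-7)] = 2/7
L_1(4) = (6)·(3)·(-1)/[(2)·(-1)·(-5)] = -9/5
L_2(4) = (6)·(4)·(-1)/[(3)·(1)·(-4)] = 2
L_3(4) = (6)·(4)·(3)/[(7)·(5)·(4)] = 18/35
Sum: 4·(2/7) + (-3)·(-9/5) + (-4)·(2) + (-7)·(18/35) = -177/35

-177/35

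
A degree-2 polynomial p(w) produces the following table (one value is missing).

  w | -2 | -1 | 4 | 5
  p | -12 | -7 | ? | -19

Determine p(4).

The 3 known values determine p uniquely (degree ≤ 2).
Evaluate each Lagrange basis at w = 4:
L_0(4) = (5)·(-1)/[(-1)·(-7)] = -5/7
L_1(4) = (6)·(-1)/[(1)·(-6)] = 1
L_2(4) = (6)·(5)/[(7)·(6)] = 5/7
Sum: (-12)·(-5/7) + (-7)·(1) + (-19)·(5/7) = -12

-12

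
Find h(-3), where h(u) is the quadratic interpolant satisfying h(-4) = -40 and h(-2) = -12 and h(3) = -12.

Evaluate each Lagrange basis at u = -3:
L_0(-3) = (-1)·(-6)/[(-2)·(-7)] = 3/7
L_1(-3) = (1)·(-6)/[(2)·(-5)] = 3/5
L_2(-3) = (1)·(-1)/[(7)·(5)] = -1/35
Sum: (-40)·(3/7) + (-12)·(3/5) + (-12)·(-1/35) = -24

-24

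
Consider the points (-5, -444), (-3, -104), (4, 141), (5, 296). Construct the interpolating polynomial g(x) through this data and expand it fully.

L_0(x) = (x + 3)(x - 4)(x - 5) / [-180] = -(1/180)x^3 + (1/30)x^2 + (7/180)x - 1/3
L_1(x) = (x + 5)(x - 4)(x - 5) / [112] = (1/112)x^3 - (1/28)x^2 - (25/112)x + 25/28
L_2(x) = (x + 5)(x + 3)(x - 5) / [-63] = -(1/63)x^3 - (1/21)x^2 + (25/63)x + 25/21
L_3(x) = (x + 5)(x + 3)(x - 4) / [80] = (1/80)x^3 + (1/20)x^2 - (17/80)x - 3/4
g(x) = (-444)·L_0 + (-104)·L_1 + 141·L_2 + 296·L_3
  (-444)·L_0(x) = (37/15)x^3 - (74/5)x^2 - (259/15)x + 148
  (-104)·L_1(x) = -(13/14)x^3 + (26/7)x^2 + (325/14)x - 650/7
  141·L_2(x) = -(47/21)x^3 - (47/7)x^2 + (1175/21)x + 1175/7
  296·L_3(x) = (37/10)x^3 + (74/5)x^2 - (629/10)x - 222
Adding term by term: 3x^3 - 3x^2 - x + 1

g(x) = 3x^3 - 3x^2 - x + 1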